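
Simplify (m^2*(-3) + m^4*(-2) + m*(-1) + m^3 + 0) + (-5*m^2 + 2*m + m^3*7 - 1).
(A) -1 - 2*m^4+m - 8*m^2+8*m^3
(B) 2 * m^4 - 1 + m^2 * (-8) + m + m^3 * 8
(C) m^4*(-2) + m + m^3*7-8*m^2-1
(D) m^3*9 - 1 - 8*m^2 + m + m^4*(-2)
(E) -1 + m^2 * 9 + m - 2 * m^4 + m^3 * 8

Adding the polynomials and combining like terms:
(m^2*(-3) + m^4*(-2) + m*(-1) + m^3 + 0) + (-5*m^2 + 2*m + m^3*7 - 1)
= -1 - 2*m^4+m - 8*m^2+8*m^3
A) -1 - 2*m^4+m - 8*m^2+8*m^3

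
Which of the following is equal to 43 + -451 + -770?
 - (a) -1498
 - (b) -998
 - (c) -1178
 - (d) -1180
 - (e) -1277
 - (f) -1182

First: 43 + -451 = -408
Then: -408 + -770 = -1178
c) -1178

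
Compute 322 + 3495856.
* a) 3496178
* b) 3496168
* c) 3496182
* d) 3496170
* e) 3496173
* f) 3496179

322 + 3495856 = 3496178
a) 3496178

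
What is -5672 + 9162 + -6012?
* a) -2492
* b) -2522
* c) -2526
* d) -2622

First: -5672 + 9162 = 3490
Then: 3490 + -6012 = -2522
b) -2522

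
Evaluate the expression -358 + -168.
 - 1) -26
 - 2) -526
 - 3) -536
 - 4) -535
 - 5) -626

-358 + -168 = -526
2) -526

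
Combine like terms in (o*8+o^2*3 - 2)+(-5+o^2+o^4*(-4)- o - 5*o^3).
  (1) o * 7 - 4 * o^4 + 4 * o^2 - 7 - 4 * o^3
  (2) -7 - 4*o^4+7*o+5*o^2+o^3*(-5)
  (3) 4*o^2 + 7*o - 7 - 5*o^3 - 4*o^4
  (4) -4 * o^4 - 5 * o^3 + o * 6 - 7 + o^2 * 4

Adding the polynomials and combining like terms:
(o*8 + o^2*3 - 2) + (-5 + o^2 + o^4*(-4) - o - 5*o^3)
= 4*o^2 + 7*o - 7 - 5*o^3 - 4*o^4
3) 4*o^2 + 7*o - 7 - 5*o^3 - 4*o^4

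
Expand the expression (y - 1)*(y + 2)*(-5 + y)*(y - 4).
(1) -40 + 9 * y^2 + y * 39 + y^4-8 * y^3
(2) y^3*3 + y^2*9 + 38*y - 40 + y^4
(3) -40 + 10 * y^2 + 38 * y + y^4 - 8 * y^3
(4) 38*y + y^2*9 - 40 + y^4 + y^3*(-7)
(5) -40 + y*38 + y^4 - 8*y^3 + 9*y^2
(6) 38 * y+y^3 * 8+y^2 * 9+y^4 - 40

Expanding (y - 1)*(y + 2)*(-5 + y)*(y - 4):
= -40 + y*38 + y^4 - 8*y^3 + 9*y^2
5) -40 + y*38 + y^4 - 8*y^3 + 9*y^2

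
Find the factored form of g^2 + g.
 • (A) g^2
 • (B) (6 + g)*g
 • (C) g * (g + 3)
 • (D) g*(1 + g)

We need to factor g^2 + g.
The factored form is g*(1 + g).
D) g*(1 + g)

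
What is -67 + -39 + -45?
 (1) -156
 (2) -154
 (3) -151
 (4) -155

First: -67 + -39 = -106
Then: -106 + -45 = -151
3) -151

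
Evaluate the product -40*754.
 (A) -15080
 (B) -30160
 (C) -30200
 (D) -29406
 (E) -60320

-40 * 754 = -30160
B) -30160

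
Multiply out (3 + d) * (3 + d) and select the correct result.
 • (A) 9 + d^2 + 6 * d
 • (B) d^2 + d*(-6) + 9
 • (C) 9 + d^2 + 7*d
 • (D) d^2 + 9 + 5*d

Expanding (3 + d) * (3 + d):
= 9 + d^2 + 6 * d
A) 9 + d^2 + 6 * d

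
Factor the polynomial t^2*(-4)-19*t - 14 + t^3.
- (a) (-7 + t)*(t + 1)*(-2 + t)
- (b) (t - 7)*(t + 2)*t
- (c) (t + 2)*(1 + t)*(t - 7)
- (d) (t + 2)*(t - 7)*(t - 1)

We need to factor t^2*(-4)-19*t - 14 + t^3.
The factored form is (t + 2)*(1 + t)*(t - 7).
c) (t + 2)*(1 + t)*(t - 7)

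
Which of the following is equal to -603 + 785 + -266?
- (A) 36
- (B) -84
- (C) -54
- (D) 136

First: -603 + 785 = 182
Then: 182 + -266 = -84
B) -84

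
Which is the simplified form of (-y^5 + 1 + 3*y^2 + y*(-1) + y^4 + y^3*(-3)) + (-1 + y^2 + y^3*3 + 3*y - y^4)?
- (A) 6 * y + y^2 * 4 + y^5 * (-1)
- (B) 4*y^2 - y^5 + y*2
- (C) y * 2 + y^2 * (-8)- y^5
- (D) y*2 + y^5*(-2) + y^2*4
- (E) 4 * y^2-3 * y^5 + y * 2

Adding the polynomials and combining like terms:
(-y^5 + 1 + 3*y^2 + y*(-1) + y^4 + y^3*(-3)) + (-1 + y^2 + y^3*3 + 3*y - y^4)
= 4*y^2 - y^5 + y*2
B) 4*y^2 - y^5 + y*2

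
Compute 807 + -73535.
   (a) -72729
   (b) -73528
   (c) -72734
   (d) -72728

807 + -73535 = -72728
d) -72728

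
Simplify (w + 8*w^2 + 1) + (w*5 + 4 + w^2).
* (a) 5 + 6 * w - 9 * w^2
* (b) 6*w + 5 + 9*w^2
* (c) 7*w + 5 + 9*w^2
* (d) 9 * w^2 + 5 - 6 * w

Adding the polynomials and combining like terms:
(w + 8*w^2 + 1) + (w*5 + 4 + w^2)
= 6*w + 5 + 9*w^2
b) 6*w + 5 + 9*w^2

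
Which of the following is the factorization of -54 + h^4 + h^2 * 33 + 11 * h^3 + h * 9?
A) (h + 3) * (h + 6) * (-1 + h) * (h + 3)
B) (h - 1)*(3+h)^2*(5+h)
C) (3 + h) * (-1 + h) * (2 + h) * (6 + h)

We need to factor -54 + h^4 + h^2 * 33 + 11 * h^3 + h * 9.
The factored form is (h + 3) * (h + 6) * (-1 + h) * (h + 3).
A) (h + 3) * (h + 6) * (-1 + h) * (h + 3)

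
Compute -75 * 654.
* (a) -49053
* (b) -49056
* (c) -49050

-75 * 654 = -49050
c) -49050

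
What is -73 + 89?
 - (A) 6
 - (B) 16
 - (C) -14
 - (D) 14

-73 + 89 = 16
B) 16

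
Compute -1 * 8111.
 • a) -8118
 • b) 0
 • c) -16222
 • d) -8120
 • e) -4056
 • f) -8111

-1 * 8111 = -8111
f) -8111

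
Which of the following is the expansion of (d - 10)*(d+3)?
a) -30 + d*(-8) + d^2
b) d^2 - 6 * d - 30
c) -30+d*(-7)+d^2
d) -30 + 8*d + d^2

Expanding (d - 10)*(d+3):
= -30+d*(-7)+d^2
c) -30+d*(-7)+d^2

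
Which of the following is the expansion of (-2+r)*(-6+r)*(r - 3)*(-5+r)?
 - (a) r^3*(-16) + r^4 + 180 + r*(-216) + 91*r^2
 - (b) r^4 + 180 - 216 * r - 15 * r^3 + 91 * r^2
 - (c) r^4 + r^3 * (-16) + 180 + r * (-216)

Expanding (-2+r)*(-6+r)*(r - 3)*(-5+r):
= r^3*(-16) + r^4 + 180 + r*(-216) + 91*r^2
a) r^3*(-16) + r^4 + 180 + r*(-216) + 91*r^2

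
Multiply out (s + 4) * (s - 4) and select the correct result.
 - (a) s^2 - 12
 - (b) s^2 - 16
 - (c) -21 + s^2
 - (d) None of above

Expanding (s + 4) * (s - 4):
= s^2 - 16
b) s^2 - 16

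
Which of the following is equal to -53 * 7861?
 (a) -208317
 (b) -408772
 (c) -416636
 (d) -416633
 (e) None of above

-53 * 7861 = -416633
d) -416633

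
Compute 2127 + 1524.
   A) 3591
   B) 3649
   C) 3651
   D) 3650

2127 + 1524 = 3651
C) 3651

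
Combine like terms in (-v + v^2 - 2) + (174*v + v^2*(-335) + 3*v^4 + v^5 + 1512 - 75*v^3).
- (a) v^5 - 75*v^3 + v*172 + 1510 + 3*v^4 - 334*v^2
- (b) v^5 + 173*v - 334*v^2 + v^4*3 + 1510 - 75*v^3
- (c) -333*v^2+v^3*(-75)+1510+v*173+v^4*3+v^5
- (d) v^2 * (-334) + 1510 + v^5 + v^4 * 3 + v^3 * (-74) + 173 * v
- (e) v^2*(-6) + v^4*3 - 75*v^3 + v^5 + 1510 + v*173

Adding the polynomials and combining like terms:
(-v + v^2 - 2) + (174*v + v^2*(-335) + 3*v^4 + v^5 + 1512 - 75*v^3)
= v^5 + 173*v - 334*v^2 + v^4*3 + 1510 - 75*v^3
b) v^5 + 173*v - 334*v^2 + v^4*3 + 1510 - 75*v^3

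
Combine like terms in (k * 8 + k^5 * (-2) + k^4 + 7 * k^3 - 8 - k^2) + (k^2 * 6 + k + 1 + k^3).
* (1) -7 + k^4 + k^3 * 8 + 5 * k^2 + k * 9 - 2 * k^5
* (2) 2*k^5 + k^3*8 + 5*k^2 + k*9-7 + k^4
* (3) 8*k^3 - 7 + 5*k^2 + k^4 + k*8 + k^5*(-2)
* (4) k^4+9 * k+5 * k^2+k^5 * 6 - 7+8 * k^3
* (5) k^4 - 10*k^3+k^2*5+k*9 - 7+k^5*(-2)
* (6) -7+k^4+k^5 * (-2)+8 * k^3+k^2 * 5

Adding the polynomials and combining like terms:
(k*8 + k^5*(-2) + k^4 + 7*k^3 - 8 - k^2) + (k^2*6 + k + 1 + k^3)
= -7 + k^4 + k^3 * 8 + 5 * k^2 + k * 9 - 2 * k^5
1) -7 + k^4 + k^3 * 8 + 5 * k^2 + k * 9 - 2 * k^5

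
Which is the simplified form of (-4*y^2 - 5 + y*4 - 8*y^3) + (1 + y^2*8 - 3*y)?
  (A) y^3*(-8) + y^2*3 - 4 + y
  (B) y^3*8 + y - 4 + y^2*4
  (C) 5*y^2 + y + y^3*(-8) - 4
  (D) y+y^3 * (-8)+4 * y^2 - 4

Adding the polynomials and combining like terms:
(-4*y^2 - 5 + y*4 - 8*y^3) + (1 + y^2*8 - 3*y)
= y+y^3 * (-8)+4 * y^2 - 4
D) y+y^3 * (-8)+4 * y^2 - 4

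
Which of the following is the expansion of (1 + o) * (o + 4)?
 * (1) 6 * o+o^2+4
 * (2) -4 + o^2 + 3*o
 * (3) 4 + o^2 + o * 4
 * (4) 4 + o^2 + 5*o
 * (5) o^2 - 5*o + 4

Expanding (1 + o) * (o + 4):
= 4 + o^2 + 5*o
4) 4 + o^2 + 5*o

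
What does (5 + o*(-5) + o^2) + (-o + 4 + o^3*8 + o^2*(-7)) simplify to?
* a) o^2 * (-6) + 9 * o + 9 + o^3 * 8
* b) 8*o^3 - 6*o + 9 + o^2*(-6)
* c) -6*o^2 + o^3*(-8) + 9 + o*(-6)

Adding the polynomials and combining like terms:
(5 + o*(-5) + o^2) + (-o + 4 + o^3*8 + o^2*(-7))
= 8*o^3 - 6*o + 9 + o^2*(-6)
b) 8*o^3 - 6*o + 9 + o^2*(-6)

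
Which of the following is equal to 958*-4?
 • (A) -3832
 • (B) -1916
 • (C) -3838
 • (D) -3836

958 * -4 = -3832
A) -3832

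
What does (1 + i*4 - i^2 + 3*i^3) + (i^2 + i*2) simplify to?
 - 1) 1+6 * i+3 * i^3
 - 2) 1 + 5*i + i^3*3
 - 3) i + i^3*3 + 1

Adding the polynomials and combining like terms:
(1 + i*4 - i^2 + 3*i^3) + (i^2 + i*2)
= 1+6 * i+3 * i^3
1) 1+6 * i+3 * i^3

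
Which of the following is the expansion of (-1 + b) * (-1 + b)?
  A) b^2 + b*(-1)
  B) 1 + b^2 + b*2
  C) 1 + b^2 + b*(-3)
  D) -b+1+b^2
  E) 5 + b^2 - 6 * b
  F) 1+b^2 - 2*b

Expanding (-1 + b) * (-1 + b):
= 1+b^2 - 2*b
F) 1+b^2 - 2*b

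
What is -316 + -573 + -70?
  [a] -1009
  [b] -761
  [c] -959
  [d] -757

First: -316 + -573 = -889
Then: -889 + -70 = -959
c) -959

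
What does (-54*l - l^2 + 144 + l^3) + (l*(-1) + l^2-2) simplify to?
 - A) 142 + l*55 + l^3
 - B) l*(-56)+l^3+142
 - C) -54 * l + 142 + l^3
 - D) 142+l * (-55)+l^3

Adding the polynomials and combining like terms:
(-54*l - l^2 + 144 + l^3) + (l*(-1) + l^2 - 2)
= 142+l * (-55)+l^3
D) 142+l * (-55)+l^3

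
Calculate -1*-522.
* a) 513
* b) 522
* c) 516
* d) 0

-1 * -522 = 522
b) 522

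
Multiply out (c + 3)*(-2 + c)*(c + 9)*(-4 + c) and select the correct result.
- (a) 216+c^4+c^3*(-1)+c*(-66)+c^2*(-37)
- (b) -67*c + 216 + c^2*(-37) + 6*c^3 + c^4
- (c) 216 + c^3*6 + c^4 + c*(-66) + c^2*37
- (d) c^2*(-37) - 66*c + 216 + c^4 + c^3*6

Expanding (c + 3)*(-2 + c)*(c + 9)*(-4 + c):
= c^2*(-37) - 66*c + 216 + c^4 + c^3*6
d) c^2*(-37) - 66*c + 216 + c^4 + c^3*6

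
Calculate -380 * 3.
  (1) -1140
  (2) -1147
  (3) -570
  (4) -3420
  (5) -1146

-380 * 3 = -1140
1) -1140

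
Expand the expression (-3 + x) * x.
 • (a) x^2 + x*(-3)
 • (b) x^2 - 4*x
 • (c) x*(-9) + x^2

Expanding (-3 + x) * x:
= x^2 + x*(-3)
a) x^2 + x*(-3)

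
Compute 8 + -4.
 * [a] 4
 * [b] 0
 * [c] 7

8 + -4 = 4
a) 4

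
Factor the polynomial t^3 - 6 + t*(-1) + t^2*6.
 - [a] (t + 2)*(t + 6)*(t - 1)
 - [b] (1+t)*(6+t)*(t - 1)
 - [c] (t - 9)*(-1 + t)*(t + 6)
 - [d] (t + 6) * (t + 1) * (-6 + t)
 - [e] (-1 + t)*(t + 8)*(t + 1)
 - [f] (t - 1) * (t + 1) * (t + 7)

We need to factor t^3 - 6 + t*(-1) + t^2*6.
The factored form is (1+t)*(6+t)*(t - 1).
b) (1+t)*(6+t)*(t - 1)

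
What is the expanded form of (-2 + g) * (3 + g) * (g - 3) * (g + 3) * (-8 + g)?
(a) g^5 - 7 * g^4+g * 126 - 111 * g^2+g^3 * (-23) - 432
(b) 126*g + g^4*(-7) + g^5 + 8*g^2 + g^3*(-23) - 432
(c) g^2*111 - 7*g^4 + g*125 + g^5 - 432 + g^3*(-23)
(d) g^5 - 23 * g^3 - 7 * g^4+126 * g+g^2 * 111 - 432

Expanding (-2 + g) * (3 + g) * (g - 3) * (g + 3) * (-8 + g):
= g^5 - 23 * g^3 - 7 * g^4+126 * g+g^2 * 111 - 432
d) g^5 - 23 * g^3 - 7 * g^4+126 * g+g^2 * 111 - 432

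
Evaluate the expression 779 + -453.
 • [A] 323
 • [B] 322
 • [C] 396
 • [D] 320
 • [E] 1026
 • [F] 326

779 + -453 = 326
F) 326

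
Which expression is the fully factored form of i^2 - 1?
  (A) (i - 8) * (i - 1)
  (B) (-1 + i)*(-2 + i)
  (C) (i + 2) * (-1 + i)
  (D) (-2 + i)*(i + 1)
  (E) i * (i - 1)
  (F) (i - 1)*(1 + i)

We need to factor i^2 - 1.
The factored form is (i - 1)*(1 + i).
F) (i - 1)*(1 + i)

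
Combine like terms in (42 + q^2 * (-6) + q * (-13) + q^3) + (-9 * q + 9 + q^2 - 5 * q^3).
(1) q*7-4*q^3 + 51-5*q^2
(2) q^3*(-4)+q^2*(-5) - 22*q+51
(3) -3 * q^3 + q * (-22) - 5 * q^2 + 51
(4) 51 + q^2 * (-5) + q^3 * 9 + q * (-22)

Adding the polynomials and combining like terms:
(42 + q^2*(-6) + q*(-13) + q^3) + (-9*q + 9 + q^2 - 5*q^3)
= q^3*(-4)+q^2*(-5) - 22*q+51
2) q^3*(-4)+q^2*(-5) - 22*q+51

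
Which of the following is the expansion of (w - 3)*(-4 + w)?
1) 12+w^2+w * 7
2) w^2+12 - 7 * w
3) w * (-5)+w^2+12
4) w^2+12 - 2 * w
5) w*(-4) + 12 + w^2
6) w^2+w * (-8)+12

Expanding (w - 3)*(-4 + w):
= w^2+12 - 7 * w
2) w^2+12 - 7 * w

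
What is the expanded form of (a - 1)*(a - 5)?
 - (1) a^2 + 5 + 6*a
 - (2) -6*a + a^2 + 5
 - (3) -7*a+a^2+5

Expanding (a - 1)*(a - 5):
= -6*a + a^2 + 5
2) -6*a + a^2 + 5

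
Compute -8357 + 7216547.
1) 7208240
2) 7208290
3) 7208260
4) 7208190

-8357 + 7216547 = 7208190
4) 7208190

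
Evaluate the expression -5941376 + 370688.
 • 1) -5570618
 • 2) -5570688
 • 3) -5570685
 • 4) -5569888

-5941376 + 370688 = -5570688
2) -5570688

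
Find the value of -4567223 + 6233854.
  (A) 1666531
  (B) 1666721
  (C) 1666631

-4567223 + 6233854 = 1666631
C) 1666631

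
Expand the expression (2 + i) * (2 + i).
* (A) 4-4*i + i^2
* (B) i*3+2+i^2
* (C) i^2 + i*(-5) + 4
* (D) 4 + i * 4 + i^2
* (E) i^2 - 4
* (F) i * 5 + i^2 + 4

Expanding (2 + i) * (2 + i):
= 4 + i * 4 + i^2
D) 4 + i * 4 + i^2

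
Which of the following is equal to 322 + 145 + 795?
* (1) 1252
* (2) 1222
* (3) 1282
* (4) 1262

First: 322 + 145 = 467
Then: 467 + 795 = 1262
4) 1262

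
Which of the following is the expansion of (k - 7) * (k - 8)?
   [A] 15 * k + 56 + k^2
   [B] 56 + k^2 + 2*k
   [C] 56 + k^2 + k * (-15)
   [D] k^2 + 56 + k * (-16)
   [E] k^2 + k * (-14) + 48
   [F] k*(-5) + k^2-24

Expanding (k - 7) * (k - 8):
= 56 + k^2 + k * (-15)
C) 56 + k^2 + k * (-15)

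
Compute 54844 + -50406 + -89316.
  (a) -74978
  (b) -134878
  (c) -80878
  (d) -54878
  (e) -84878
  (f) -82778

First: 54844 + -50406 = 4438
Then: 4438 + -89316 = -84878
e) -84878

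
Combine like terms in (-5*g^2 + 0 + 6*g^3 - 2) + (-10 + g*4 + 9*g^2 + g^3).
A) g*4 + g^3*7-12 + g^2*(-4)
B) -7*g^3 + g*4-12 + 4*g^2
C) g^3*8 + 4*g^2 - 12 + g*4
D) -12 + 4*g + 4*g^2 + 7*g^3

Adding the polynomials and combining like terms:
(-5*g^2 + 0 + 6*g^3 - 2) + (-10 + g*4 + 9*g^2 + g^3)
= -12 + 4*g + 4*g^2 + 7*g^3
D) -12 + 4*g + 4*g^2 + 7*g^3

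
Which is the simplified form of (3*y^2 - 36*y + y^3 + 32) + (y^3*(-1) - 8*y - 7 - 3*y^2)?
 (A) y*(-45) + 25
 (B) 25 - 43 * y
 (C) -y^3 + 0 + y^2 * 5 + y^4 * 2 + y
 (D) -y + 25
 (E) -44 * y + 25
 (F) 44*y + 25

Adding the polynomials and combining like terms:
(3*y^2 - 36*y + y^3 + 32) + (y^3*(-1) - 8*y - 7 - 3*y^2)
= -44 * y + 25
E) -44 * y + 25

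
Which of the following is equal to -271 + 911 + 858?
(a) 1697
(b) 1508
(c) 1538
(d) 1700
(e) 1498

First: -271 + 911 = 640
Then: 640 + 858 = 1498
e) 1498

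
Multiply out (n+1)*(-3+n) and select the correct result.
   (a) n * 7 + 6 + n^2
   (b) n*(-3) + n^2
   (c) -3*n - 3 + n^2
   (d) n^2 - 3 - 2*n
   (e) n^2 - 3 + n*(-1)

Expanding (n+1)*(-3+n):
= n^2 - 3 - 2*n
d) n^2 - 3 - 2*n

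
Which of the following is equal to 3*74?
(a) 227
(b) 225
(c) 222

3 * 74 = 222
c) 222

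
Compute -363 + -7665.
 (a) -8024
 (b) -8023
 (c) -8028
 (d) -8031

-363 + -7665 = -8028
c) -8028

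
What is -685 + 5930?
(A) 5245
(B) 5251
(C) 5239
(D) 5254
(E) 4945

-685 + 5930 = 5245
A) 5245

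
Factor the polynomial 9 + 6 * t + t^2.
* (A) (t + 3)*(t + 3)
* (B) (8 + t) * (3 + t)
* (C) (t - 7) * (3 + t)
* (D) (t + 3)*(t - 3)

We need to factor 9 + 6 * t + t^2.
The factored form is (t + 3)*(t + 3).
A) (t + 3)*(t + 3)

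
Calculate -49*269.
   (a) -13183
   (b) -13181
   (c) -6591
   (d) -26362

-49 * 269 = -13181
b) -13181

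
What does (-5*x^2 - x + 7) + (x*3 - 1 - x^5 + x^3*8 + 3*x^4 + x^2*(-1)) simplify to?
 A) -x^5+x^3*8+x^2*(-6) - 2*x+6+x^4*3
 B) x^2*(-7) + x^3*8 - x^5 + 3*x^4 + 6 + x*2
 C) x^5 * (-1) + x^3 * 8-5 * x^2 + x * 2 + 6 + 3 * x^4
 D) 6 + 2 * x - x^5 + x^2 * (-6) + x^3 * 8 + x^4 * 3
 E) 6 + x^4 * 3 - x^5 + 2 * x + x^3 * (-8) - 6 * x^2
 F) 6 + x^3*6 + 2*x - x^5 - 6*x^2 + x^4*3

Adding the polynomials and combining like terms:
(-5*x^2 - x + 7) + (x*3 - 1 - x^5 + x^3*8 + 3*x^4 + x^2*(-1))
= 6 + 2 * x - x^5 + x^2 * (-6) + x^3 * 8 + x^4 * 3
D) 6 + 2 * x - x^5 + x^2 * (-6) + x^3 * 8 + x^4 * 3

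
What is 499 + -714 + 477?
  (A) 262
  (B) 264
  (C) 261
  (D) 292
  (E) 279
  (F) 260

First: 499 + -714 = -215
Then: -215 + 477 = 262
A) 262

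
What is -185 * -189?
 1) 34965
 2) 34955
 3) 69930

-185 * -189 = 34965
1) 34965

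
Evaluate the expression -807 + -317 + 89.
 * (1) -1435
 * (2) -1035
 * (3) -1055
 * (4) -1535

First: -807 + -317 = -1124
Then: -1124 + 89 = -1035
2) -1035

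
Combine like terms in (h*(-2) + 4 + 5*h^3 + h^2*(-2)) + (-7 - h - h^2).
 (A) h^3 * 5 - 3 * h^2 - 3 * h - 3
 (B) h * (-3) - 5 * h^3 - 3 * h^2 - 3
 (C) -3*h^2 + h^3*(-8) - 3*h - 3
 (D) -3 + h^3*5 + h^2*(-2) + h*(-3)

Adding the polynomials and combining like terms:
(h*(-2) + 4 + 5*h^3 + h^2*(-2)) + (-7 - h - h^2)
= h^3 * 5 - 3 * h^2 - 3 * h - 3
A) h^3 * 5 - 3 * h^2 - 3 * h - 3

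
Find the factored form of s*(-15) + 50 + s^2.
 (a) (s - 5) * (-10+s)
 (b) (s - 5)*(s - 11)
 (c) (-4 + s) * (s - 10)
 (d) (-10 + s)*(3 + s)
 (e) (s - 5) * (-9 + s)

We need to factor s*(-15) + 50 + s^2.
The factored form is (s - 5) * (-10+s).
a) (s - 5) * (-10+s)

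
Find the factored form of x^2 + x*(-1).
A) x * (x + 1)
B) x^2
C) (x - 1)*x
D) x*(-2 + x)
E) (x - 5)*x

We need to factor x^2 + x*(-1).
The factored form is (x - 1)*x.
C) (x - 1)*x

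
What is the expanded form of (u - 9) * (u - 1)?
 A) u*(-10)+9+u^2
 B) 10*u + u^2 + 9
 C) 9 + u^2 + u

Expanding (u - 9) * (u - 1):
= u*(-10)+9+u^2
A) u*(-10)+9+u^2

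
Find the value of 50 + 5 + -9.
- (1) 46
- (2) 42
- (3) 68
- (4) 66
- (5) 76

First: 50 + 5 = 55
Then: 55 + -9 = 46
1) 46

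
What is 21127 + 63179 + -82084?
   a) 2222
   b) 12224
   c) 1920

First: 21127 + 63179 = 84306
Then: 84306 + -82084 = 2222
a) 2222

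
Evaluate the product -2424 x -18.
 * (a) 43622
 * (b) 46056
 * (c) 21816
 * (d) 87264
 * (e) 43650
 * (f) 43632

-2424 * -18 = 43632
f) 43632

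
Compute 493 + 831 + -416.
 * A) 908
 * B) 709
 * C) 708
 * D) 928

First: 493 + 831 = 1324
Then: 1324 + -416 = 908
A) 908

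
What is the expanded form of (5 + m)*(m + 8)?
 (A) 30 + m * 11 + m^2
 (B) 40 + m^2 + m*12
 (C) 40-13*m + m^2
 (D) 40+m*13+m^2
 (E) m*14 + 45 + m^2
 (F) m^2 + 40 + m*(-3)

Expanding (5 + m)*(m + 8):
= 40+m*13+m^2
D) 40+m*13+m^2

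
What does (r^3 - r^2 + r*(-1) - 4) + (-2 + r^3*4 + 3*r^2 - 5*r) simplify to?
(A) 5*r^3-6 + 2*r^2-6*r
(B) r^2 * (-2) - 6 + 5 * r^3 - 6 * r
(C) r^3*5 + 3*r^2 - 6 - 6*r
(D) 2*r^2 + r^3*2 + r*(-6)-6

Adding the polynomials and combining like terms:
(r^3 - r^2 + r*(-1) - 4) + (-2 + r^3*4 + 3*r^2 - 5*r)
= 5*r^3-6 + 2*r^2-6*r
A) 5*r^3-6 + 2*r^2-6*r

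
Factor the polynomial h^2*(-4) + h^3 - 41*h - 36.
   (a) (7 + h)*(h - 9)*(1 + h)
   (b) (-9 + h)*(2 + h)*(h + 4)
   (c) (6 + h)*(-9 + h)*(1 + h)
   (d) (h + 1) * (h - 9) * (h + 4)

We need to factor h^2*(-4) + h^3 - 41*h - 36.
The factored form is (h + 1) * (h - 9) * (h + 4).
d) (h + 1) * (h - 9) * (h + 4)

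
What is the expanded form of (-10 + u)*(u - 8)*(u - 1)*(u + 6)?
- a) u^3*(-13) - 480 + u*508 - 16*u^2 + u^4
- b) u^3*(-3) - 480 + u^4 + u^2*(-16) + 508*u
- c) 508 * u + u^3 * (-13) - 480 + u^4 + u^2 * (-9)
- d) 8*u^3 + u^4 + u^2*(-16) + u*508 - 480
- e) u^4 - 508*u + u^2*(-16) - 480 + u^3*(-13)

Expanding (-10 + u)*(u - 8)*(u - 1)*(u + 6):
= u^3*(-13) - 480 + u*508 - 16*u^2 + u^4
a) u^3*(-13) - 480 + u*508 - 16*u^2 + u^4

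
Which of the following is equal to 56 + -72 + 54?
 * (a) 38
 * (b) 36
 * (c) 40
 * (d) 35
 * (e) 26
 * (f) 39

First: 56 + -72 = -16
Then: -16 + 54 = 38
a) 38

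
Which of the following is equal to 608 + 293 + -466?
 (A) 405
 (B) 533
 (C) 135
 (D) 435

First: 608 + 293 = 901
Then: 901 + -466 = 435
D) 435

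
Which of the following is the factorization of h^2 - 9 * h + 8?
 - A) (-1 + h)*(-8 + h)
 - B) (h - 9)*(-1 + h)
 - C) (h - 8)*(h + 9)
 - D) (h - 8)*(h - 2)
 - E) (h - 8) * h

We need to factor h^2 - 9 * h + 8.
The factored form is (-1 + h)*(-8 + h).
A) (-1 + h)*(-8 + h)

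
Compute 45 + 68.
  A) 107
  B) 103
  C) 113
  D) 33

45 + 68 = 113
C) 113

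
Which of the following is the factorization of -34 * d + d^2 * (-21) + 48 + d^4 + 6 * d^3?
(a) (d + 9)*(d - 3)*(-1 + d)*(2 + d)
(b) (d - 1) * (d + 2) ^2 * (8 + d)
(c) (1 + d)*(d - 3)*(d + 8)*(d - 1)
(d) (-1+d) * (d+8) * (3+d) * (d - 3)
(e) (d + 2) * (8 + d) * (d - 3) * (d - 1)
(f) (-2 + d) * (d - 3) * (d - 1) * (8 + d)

We need to factor -34 * d + d^2 * (-21) + 48 + d^4 + 6 * d^3.
The factored form is (d + 2) * (8 + d) * (d - 3) * (d - 1).
e) (d + 2) * (8 + d) * (d - 3) * (d - 1)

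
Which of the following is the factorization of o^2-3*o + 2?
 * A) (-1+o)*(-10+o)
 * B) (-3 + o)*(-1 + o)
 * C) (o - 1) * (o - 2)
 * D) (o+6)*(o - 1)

We need to factor o^2-3*o + 2.
The factored form is (o - 1) * (o - 2).
C) (o - 1) * (o - 2)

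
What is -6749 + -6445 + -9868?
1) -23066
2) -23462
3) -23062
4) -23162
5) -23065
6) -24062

First: -6749 + -6445 = -13194
Then: -13194 + -9868 = -23062
3) -23062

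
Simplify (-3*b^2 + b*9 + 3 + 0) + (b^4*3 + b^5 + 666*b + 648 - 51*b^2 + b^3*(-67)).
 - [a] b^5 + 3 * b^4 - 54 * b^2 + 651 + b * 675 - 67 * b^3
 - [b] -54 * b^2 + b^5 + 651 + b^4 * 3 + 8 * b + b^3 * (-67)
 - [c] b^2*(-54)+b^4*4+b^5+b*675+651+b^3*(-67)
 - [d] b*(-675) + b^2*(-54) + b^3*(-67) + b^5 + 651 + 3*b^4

Adding the polynomials and combining like terms:
(-3*b^2 + b*9 + 3 + 0) + (b^4*3 + b^5 + 666*b + 648 - 51*b^2 + b^3*(-67))
= b^5 + 3 * b^4 - 54 * b^2 + 651 + b * 675 - 67 * b^3
a) b^5 + 3 * b^4 - 54 * b^2 + 651 + b * 675 - 67 * b^3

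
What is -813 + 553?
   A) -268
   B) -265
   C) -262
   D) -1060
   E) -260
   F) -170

-813 + 553 = -260
E) -260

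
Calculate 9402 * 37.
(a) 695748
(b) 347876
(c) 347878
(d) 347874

9402 * 37 = 347874
d) 347874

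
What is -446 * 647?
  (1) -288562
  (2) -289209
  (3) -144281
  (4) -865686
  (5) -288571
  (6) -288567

-446 * 647 = -288562
1) -288562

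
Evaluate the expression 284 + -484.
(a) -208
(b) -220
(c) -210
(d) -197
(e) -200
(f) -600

284 + -484 = -200
e) -200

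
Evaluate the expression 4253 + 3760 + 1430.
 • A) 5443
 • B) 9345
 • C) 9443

First: 4253 + 3760 = 8013
Then: 8013 + 1430 = 9443
C) 9443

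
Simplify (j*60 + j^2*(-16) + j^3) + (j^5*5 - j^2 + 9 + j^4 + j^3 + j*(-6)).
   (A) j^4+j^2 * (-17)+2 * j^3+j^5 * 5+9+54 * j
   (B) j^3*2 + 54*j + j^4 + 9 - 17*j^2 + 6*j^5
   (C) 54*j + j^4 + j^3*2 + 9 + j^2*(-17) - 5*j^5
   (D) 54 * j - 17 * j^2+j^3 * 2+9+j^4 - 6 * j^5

Adding the polynomials and combining like terms:
(j*60 + j^2*(-16) + j^3) + (j^5*5 - j^2 + 9 + j^4 + j^3 + j*(-6))
= j^4+j^2 * (-17)+2 * j^3+j^5 * 5+9+54 * j
A) j^4+j^2 * (-17)+2 * j^3+j^5 * 5+9+54 * j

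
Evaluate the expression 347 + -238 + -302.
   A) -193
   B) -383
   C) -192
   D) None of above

First: 347 + -238 = 109
Then: 109 + -302 = -193
A) -193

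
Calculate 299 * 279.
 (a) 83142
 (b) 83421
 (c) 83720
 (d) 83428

299 * 279 = 83421
b) 83421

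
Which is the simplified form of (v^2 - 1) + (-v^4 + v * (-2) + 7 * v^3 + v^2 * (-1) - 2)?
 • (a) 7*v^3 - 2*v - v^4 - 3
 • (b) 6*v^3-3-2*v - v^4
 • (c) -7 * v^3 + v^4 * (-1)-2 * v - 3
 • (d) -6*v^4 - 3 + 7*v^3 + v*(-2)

Adding the polynomials and combining like terms:
(v^2 - 1) + (-v^4 + v*(-2) + 7*v^3 + v^2*(-1) - 2)
= 7*v^3 - 2*v - v^4 - 3
a) 7*v^3 - 2*v - v^4 - 3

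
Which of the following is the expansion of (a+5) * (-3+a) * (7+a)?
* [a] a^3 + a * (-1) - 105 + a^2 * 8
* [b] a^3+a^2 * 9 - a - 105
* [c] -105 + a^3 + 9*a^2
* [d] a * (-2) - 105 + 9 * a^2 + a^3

Expanding (a+5) * (-3+a) * (7+a):
= a^3+a^2 * 9 - a - 105
b) a^3+a^2 * 9 - a - 105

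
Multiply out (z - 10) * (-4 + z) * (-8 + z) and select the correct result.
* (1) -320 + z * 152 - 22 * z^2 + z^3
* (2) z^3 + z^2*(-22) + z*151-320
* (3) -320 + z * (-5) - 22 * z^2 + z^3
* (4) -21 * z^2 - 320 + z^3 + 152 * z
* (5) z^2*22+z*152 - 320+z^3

Expanding (z - 10) * (-4 + z) * (-8 + z):
= -320 + z * 152 - 22 * z^2 + z^3
1) -320 + z * 152 - 22 * z^2 + z^3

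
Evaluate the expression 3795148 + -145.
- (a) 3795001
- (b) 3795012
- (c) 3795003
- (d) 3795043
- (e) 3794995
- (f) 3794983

3795148 + -145 = 3795003
c) 3795003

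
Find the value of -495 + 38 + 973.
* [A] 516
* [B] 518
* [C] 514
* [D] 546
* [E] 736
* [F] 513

First: -495 + 38 = -457
Then: -457 + 973 = 516
A) 516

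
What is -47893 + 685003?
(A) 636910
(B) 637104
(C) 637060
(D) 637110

-47893 + 685003 = 637110
D) 637110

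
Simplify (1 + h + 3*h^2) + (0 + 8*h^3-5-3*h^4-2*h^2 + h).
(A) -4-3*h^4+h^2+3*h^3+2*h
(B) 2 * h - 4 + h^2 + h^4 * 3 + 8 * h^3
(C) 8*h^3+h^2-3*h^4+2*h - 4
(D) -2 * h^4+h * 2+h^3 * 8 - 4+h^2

Adding the polynomials and combining like terms:
(1 + h + 3*h^2) + (0 + 8*h^3 - 5 - 3*h^4 - 2*h^2 + h)
= 8*h^3+h^2-3*h^4+2*h - 4
C) 8*h^3+h^2-3*h^4+2*h - 4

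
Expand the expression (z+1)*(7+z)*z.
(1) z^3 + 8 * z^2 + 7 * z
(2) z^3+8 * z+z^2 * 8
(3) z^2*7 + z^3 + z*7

Expanding (z+1)*(7+z)*z:
= z^3 + 8 * z^2 + 7 * z
1) z^3 + 8 * z^2 + 7 * z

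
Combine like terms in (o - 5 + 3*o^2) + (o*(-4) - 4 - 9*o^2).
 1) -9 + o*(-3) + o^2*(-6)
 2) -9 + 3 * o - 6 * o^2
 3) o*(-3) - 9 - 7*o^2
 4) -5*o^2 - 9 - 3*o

Adding the polynomials and combining like terms:
(o - 5 + 3*o^2) + (o*(-4) - 4 - 9*o^2)
= -9 + o*(-3) + o^2*(-6)
1) -9 + o*(-3) + o^2*(-6)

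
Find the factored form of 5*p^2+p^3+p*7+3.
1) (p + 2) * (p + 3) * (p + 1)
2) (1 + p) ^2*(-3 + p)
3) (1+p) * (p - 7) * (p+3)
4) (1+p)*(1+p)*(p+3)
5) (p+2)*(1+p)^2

We need to factor 5*p^2+p^3+p*7+3.
The factored form is (1+p)*(1+p)*(p+3).
4) (1+p)*(1+p)*(p+3)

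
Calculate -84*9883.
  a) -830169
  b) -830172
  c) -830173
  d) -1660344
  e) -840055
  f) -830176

-84 * 9883 = -830172
b) -830172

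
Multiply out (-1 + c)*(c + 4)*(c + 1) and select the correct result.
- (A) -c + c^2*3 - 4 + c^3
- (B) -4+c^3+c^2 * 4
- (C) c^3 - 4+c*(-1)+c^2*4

Expanding (-1 + c)*(c + 4)*(c + 1):
= c^3 - 4+c*(-1)+c^2*4
C) c^3 - 4+c*(-1)+c^2*4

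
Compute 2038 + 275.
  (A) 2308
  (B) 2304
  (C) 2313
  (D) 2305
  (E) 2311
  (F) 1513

2038 + 275 = 2313
C) 2313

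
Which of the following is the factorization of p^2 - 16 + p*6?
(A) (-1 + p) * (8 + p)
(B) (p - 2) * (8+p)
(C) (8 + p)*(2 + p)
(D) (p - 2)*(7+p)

We need to factor p^2 - 16 + p*6.
The factored form is (p - 2) * (8+p).
B) (p - 2) * (8+p)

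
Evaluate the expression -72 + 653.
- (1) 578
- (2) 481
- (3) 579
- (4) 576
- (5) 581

-72 + 653 = 581
5) 581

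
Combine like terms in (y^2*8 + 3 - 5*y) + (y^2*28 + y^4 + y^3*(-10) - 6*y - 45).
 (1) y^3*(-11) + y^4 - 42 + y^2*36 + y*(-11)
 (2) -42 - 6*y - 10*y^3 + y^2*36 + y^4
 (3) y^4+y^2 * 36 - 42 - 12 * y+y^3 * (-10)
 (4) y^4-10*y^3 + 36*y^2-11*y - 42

Adding the polynomials and combining like terms:
(y^2*8 + 3 - 5*y) + (y^2*28 + y^4 + y^3*(-10) - 6*y - 45)
= y^4-10*y^3 + 36*y^2-11*y - 42
4) y^4-10*y^3 + 36*y^2-11*y - 42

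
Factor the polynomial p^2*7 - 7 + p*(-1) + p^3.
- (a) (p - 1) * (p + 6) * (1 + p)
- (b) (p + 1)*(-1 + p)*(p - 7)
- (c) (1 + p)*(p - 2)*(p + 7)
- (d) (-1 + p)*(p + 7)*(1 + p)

We need to factor p^2*7 - 7 + p*(-1) + p^3.
The factored form is (-1 + p)*(p + 7)*(1 + p).
d) (-1 + p)*(p + 7)*(1 + p)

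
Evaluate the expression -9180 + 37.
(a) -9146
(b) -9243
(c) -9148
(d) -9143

-9180 + 37 = -9143
d) -9143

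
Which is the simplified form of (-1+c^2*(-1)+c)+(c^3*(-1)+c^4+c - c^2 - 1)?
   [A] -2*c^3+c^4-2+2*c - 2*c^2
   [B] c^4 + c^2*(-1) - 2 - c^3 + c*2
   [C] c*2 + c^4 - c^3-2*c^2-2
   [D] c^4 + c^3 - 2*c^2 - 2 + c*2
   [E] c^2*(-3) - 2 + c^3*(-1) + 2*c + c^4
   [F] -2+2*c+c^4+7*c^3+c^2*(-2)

Adding the polynomials and combining like terms:
(-1 + c^2*(-1) + c) + (c^3*(-1) + c^4 + c - c^2 - 1)
= c*2 + c^4 - c^3-2*c^2-2
C) c*2 + c^4 - c^3-2*c^2-2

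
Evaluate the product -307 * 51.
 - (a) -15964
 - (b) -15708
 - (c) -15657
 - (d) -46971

-307 * 51 = -15657
c) -15657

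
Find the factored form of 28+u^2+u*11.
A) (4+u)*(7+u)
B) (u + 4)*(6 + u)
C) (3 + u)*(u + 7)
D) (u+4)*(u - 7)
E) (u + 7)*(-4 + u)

We need to factor 28+u^2+u*11.
The factored form is (4+u)*(7+u).
A) (4+u)*(7+u)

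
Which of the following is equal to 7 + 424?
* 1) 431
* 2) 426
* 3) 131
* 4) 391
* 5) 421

7 + 424 = 431
1) 431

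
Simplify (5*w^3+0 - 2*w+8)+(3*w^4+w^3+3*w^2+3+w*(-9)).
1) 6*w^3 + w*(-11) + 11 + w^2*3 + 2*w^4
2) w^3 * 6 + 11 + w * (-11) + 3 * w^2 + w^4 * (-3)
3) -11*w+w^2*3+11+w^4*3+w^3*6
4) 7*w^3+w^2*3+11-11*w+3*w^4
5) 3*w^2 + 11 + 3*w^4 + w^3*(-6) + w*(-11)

Adding the polynomials and combining like terms:
(5*w^3 + 0 - 2*w + 8) + (3*w^4 + w^3 + 3*w^2 + 3 + w*(-9))
= -11*w+w^2*3+11+w^4*3+w^3*6
3) -11*w+w^2*3+11+w^4*3+w^3*6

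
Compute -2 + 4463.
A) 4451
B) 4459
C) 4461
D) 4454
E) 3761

-2 + 4463 = 4461
C) 4461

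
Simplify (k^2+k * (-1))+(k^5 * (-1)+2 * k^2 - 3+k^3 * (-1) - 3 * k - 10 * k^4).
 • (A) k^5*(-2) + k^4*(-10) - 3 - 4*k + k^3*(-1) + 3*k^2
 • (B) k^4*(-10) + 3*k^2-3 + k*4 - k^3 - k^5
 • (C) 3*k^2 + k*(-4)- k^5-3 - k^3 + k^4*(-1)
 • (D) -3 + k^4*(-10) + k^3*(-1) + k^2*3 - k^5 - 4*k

Adding the polynomials and combining like terms:
(k^2 + k*(-1)) + (k^5*(-1) + 2*k^2 - 3 + k^3*(-1) - 3*k - 10*k^4)
= -3 + k^4*(-10) + k^3*(-1) + k^2*3 - k^5 - 4*k
D) -3 + k^4*(-10) + k^3*(-1) + k^2*3 - k^5 - 4*k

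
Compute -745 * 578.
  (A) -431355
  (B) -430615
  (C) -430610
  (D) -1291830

-745 * 578 = -430610
C) -430610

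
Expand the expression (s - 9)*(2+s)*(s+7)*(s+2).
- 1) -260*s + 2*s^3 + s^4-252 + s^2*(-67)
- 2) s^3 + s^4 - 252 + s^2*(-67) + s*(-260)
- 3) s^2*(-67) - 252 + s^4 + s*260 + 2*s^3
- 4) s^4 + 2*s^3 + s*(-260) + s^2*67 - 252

Expanding (s - 9)*(2+s)*(s+7)*(s+2):
= -260*s + 2*s^3 + s^4-252 + s^2*(-67)
1) -260*s + 2*s^3 + s^4-252 + s^2*(-67)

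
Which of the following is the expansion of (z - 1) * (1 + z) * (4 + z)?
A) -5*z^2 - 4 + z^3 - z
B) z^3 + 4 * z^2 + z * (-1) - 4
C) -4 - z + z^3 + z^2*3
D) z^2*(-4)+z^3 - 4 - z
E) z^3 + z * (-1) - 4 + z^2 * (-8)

Expanding (z - 1) * (1 + z) * (4 + z):
= z^3 + 4 * z^2 + z * (-1) - 4
B) z^3 + 4 * z^2 + z * (-1) - 4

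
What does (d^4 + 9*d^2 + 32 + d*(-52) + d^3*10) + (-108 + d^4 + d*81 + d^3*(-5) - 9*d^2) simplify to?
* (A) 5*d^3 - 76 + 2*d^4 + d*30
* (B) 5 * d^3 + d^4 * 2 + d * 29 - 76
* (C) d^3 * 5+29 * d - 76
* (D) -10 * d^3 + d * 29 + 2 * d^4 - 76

Adding the polynomials and combining like terms:
(d^4 + 9*d^2 + 32 + d*(-52) + d^3*10) + (-108 + d^4 + d*81 + d^3*(-5) - 9*d^2)
= 5 * d^3 + d^4 * 2 + d * 29 - 76
B) 5 * d^3 + d^4 * 2 + d * 29 - 76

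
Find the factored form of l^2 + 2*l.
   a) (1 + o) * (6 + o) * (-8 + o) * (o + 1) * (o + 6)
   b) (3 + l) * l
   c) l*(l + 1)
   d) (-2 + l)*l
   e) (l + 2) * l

We need to factor l^2 + 2*l.
The factored form is (l + 2) * l.
e) (l + 2) * l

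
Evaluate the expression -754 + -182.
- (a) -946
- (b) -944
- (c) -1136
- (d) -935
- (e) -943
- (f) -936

-754 + -182 = -936
f) -936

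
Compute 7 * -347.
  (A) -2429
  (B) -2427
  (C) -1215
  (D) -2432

7 * -347 = -2429
A) -2429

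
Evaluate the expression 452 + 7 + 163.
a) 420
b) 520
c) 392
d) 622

First: 452 + 7 = 459
Then: 459 + 163 = 622
d) 622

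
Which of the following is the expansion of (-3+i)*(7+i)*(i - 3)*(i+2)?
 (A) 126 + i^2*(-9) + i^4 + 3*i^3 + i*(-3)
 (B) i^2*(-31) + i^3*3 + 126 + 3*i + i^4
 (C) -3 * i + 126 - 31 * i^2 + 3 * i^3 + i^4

Expanding (-3+i)*(7+i)*(i - 3)*(i+2):
= -3 * i + 126 - 31 * i^2 + 3 * i^3 + i^4
C) -3 * i + 126 - 31 * i^2 + 3 * i^3 + i^4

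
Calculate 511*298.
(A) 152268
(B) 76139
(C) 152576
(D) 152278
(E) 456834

511 * 298 = 152278
D) 152278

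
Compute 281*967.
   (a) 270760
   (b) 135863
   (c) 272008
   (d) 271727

281 * 967 = 271727
d) 271727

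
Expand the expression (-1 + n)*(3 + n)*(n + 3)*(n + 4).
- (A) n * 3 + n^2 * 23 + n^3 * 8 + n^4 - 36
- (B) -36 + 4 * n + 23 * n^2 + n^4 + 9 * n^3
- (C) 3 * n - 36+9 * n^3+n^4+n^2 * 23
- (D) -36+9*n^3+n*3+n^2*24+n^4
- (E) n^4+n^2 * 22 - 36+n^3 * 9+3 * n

Expanding (-1 + n)*(3 + n)*(n + 3)*(n + 4):
= 3 * n - 36+9 * n^3+n^4+n^2 * 23
C) 3 * n - 36+9 * n^3+n^4+n^2 * 23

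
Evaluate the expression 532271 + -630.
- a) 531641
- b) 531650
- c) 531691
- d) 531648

532271 + -630 = 531641
a) 531641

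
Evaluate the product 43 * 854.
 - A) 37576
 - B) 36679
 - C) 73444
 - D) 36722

43 * 854 = 36722
D) 36722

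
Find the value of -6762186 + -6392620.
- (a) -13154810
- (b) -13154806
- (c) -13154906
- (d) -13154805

-6762186 + -6392620 = -13154806
b) -13154806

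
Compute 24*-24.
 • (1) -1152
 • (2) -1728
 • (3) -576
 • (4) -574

24 * -24 = -576
3) -576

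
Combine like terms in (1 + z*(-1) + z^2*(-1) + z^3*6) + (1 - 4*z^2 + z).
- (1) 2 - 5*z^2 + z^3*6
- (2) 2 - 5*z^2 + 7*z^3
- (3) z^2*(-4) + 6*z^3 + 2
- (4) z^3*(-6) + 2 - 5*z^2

Adding the polynomials and combining like terms:
(1 + z*(-1) + z^2*(-1) + z^3*6) + (1 - 4*z^2 + z)
= 2 - 5*z^2 + z^3*6
1) 2 - 5*z^2 + z^3*6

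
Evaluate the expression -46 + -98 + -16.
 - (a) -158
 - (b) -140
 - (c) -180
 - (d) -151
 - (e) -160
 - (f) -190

First: -46 + -98 = -144
Then: -144 + -16 = -160
e) -160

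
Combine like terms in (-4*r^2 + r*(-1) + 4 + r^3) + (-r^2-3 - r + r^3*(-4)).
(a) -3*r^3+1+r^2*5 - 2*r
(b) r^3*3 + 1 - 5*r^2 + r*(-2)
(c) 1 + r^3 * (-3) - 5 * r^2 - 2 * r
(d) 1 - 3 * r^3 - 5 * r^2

Adding the polynomials and combining like terms:
(-4*r^2 + r*(-1) + 4 + r^3) + (-r^2 - 3 - r + r^3*(-4))
= 1 + r^3 * (-3) - 5 * r^2 - 2 * r
c) 1 + r^3 * (-3) - 5 * r^2 - 2 * r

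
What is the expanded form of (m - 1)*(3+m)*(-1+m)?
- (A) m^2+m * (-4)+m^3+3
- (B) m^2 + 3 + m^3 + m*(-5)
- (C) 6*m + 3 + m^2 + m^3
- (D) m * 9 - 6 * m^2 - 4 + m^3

Expanding (m - 1)*(3+m)*(-1+m):
= m^2 + 3 + m^3 + m*(-5)
B) m^2 + 3 + m^3 + m*(-5)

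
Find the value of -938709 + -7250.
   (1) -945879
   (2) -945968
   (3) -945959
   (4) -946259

-938709 + -7250 = -945959
3) -945959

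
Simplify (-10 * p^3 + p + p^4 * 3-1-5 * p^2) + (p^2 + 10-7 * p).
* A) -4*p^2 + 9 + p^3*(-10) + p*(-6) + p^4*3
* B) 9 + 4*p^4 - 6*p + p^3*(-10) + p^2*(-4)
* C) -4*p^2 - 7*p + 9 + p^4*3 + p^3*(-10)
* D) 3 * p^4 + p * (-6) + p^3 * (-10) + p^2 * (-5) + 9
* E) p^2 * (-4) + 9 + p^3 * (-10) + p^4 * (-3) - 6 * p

Adding the polynomials and combining like terms:
(-10*p^3 + p + p^4*3 - 1 - 5*p^2) + (p^2 + 10 - 7*p)
= -4*p^2 + 9 + p^3*(-10) + p*(-6) + p^4*3
A) -4*p^2 + 9 + p^3*(-10) + p*(-6) + p^4*3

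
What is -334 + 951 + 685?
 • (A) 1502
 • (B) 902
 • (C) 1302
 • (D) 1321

First: -334 + 951 = 617
Then: 617 + 685 = 1302
C) 1302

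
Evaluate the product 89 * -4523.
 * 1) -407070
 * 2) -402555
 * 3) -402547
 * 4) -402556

89 * -4523 = -402547
3) -402547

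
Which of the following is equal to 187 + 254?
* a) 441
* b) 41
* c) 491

187 + 254 = 441
a) 441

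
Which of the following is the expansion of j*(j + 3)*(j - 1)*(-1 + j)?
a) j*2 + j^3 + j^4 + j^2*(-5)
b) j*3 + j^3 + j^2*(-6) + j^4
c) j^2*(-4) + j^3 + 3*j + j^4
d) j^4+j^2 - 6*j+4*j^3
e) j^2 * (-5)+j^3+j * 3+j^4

Expanding j*(j + 3)*(j - 1)*(-1 + j):
= j^2 * (-5)+j^3+j * 3+j^4
e) j^2 * (-5)+j^3+j * 3+j^4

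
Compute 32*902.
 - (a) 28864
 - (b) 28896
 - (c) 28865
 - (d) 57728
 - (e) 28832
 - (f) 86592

32 * 902 = 28864
a) 28864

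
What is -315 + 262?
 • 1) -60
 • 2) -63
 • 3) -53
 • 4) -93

-315 + 262 = -53
3) -53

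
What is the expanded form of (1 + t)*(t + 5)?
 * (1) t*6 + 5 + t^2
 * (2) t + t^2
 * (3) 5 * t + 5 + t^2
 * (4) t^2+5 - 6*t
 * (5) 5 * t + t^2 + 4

Expanding (1 + t)*(t + 5):
= t*6 + 5 + t^2
1) t*6 + 5 + t^2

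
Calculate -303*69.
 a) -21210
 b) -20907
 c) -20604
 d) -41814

-303 * 69 = -20907
b) -20907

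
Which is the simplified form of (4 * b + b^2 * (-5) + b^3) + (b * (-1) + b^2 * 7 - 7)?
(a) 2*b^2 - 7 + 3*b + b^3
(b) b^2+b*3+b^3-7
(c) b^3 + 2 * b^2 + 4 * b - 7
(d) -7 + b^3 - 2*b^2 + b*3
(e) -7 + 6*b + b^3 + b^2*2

Adding the polynomials and combining like terms:
(4*b + b^2*(-5) + b^3) + (b*(-1) + b^2*7 - 7)
= 2*b^2 - 7 + 3*b + b^3
a) 2*b^2 - 7 + 3*b + b^3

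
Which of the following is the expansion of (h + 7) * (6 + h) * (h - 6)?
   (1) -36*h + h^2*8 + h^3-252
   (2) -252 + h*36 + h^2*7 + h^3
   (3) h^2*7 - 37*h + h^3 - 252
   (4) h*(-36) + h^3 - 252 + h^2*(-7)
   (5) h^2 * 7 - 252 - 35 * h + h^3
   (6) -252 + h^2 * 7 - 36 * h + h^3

Expanding (h + 7) * (6 + h) * (h - 6):
= -252 + h^2 * 7 - 36 * h + h^3
6) -252 + h^2 * 7 - 36 * h + h^3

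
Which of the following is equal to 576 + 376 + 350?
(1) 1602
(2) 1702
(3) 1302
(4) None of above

First: 576 + 376 = 952
Then: 952 + 350 = 1302
3) 1302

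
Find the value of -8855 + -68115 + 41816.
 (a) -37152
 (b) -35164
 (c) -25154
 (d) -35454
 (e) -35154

First: -8855 + -68115 = -76970
Then: -76970 + 41816 = -35154
e) -35154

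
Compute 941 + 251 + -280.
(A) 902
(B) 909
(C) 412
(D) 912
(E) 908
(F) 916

First: 941 + 251 = 1192
Then: 1192 + -280 = 912
D) 912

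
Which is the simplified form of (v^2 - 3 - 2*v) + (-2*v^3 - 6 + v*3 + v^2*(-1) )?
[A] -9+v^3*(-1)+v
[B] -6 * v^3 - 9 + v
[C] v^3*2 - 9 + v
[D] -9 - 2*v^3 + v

Adding the polynomials and combining like terms:
(v^2 - 3 - 2*v) + (-2*v^3 - 6 + v*3 + v^2*(-1))
= -9 - 2*v^3 + v
D) -9 - 2*v^3 + v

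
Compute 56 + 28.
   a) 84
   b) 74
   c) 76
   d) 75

56 + 28 = 84
a) 84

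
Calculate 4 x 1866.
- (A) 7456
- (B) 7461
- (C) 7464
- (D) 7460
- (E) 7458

4 * 1866 = 7464
C) 7464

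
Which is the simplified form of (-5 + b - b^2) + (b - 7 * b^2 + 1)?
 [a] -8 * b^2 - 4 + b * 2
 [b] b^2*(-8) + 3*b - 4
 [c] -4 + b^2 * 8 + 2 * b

Adding the polynomials and combining like terms:
(-5 + b - b^2) + (b - 7*b^2 + 1)
= -8 * b^2 - 4 + b * 2
a) -8 * b^2 - 4 + b * 2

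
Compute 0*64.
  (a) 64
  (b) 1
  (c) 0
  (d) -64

0 * 64 = 0
c) 0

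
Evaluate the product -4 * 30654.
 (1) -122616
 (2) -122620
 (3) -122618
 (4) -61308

-4 * 30654 = -122616
1) -122616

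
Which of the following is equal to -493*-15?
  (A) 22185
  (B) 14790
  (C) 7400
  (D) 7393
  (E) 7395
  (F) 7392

-493 * -15 = 7395
E) 7395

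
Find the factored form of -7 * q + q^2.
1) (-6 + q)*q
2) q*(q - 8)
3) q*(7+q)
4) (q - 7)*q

We need to factor -7 * q + q^2.
The factored form is (q - 7)*q.
4) (q - 7)*q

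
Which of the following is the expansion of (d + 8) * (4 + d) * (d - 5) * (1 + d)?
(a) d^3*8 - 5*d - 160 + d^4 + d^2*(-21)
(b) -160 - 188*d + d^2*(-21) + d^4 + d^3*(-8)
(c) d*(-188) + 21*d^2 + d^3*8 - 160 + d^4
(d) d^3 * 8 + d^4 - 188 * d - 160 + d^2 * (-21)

Expanding (d + 8) * (4 + d) * (d - 5) * (1 + d):
= d^3 * 8 + d^4 - 188 * d - 160 + d^2 * (-21)
d) d^3 * 8 + d^4 - 188 * d - 160 + d^2 * (-21)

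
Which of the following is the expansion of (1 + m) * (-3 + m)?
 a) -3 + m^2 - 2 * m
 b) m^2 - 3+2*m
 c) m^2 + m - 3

Expanding (1 + m) * (-3 + m):
= -3 + m^2 - 2 * m
a) -3 + m^2 - 2 * m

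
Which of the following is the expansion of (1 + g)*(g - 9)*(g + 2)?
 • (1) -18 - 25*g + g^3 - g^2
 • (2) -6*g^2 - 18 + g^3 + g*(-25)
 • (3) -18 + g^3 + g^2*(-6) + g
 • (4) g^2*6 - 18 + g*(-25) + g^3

Expanding (1 + g)*(g - 9)*(g + 2):
= -6*g^2 - 18 + g^3 + g*(-25)
2) -6*g^2 - 18 + g^3 + g*(-25)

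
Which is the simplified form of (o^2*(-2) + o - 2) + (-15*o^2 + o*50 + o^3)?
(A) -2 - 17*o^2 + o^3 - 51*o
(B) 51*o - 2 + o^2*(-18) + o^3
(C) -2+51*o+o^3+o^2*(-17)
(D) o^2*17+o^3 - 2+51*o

Adding the polynomials and combining like terms:
(o^2*(-2) + o - 2) + (-15*o^2 + o*50 + o^3)
= -2+51*o+o^3+o^2*(-17)
C) -2+51*o+o^3+o^2*(-17)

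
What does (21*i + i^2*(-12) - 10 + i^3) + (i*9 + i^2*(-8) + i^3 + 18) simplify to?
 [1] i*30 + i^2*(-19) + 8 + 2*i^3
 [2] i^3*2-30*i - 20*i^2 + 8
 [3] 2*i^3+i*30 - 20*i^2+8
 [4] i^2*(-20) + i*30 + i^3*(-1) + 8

Adding the polynomials and combining like terms:
(21*i + i^2*(-12) - 10 + i^3) + (i*9 + i^2*(-8) + i^3 + 18)
= 2*i^3+i*30 - 20*i^2+8
3) 2*i^3+i*30 - 20*i^2+8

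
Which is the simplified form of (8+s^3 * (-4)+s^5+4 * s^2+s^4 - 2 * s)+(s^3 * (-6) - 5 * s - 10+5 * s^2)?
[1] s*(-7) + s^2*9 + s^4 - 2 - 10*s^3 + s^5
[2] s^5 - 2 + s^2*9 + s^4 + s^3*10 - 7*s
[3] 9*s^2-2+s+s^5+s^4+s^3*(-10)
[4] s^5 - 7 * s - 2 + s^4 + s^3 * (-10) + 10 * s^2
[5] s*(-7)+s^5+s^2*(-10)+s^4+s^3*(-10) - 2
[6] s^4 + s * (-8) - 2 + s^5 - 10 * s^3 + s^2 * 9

Adding the polynomials and combining like terms:
(8 + s^3*(-4) + s^5 + 4*s^2 + s^4 - 2*s) + (s^3*(-6) - 5*s - 10 + 5*s^2)
= s*(-7) + s^2*9 + s^4 - 2 - 10*s^3 + s^5
1) s*(-7) + s^2*9 + s^4 - 2 - 10*s^3 + s^5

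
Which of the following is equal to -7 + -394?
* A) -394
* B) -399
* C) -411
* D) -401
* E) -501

-7 + -394 = -401
D) -401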